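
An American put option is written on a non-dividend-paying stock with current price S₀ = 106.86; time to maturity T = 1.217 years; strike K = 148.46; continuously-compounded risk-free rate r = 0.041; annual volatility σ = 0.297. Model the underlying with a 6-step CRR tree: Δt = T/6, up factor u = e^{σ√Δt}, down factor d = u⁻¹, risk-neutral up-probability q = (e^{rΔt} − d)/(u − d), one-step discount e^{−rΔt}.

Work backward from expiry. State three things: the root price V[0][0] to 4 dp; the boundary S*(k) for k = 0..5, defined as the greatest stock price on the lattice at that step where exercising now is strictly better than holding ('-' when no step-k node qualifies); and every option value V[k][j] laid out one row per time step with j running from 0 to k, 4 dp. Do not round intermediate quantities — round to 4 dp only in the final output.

price = 42.0884
boundary = - 93.4811 106.8600 93.4811 106.8600 122.1536
tree:
42.0884
54.9789 29.7865
66.6827 41.6000 18.3652
76.9212 54.9789 28.2602 8.6882
85.8779 66.6827 41.6000 15.2730 2.1893
93.7132 76.9212 54.9789 26.3064 4.3953 0.0000
100.5675 85.8779 66.6827 41.6000 8.8239 0.0000 0.0000

params: Δt=0.20283 u=1.14312 d=0.87480 q=0.49773 e^(-rΔt)=0.99172
t_6 payoffs: 100.5675 85.8779 66.6827 41.6000 8.8239 0.0000 0.0000
t_5: node(5,0) S=54.7468 payoff=93.7132 vs cont=92.4837 → 93.7132 [stop]  node(5,1) S=71.5388 payoff=76.9212 vs cont=75.6917 → 76.9212 [stop]  node(5,2) S=93.4811 payoff=54.9789 vs cont=53.7494 → 54.9789 [stop]  node(5,3) S=122.1536 payoff=26.3064 vs cont=25.0769 → 26.3064 [stop]  node(5,4) S=159.6205 payoff=0.0000 vs cont=4.3953 → 4.3953 [wait]  node(5,5) S=208.5793 payoff=0.0000 vs cont=0.0000 → 0.0000 [wait]  ⇒ S*(5)=122.1536
t_4: node(4,0) S=62.5821 payoff=85.8779 vs cont=84.6484 → 85.8779 [stop]  node(4,1) S=81.7773 payoff=66.6827 vs cont=65.4532 → 66.6827 [stop]  node(4,2) S=106.8600 payoff=41.6000 vs cont=40.3705 → 41.6000 [stop]  node(4,3) S=139.6361 payoff=8.8239 vs cont=15.2730 → 15.2730 [wait]  node(4,4) S=182.4652 payoff=0.0000 vs cont=2.1893 → 2.1893 [wait]  ⇒ S*(4)=106.8600
t_3: node(3,0) S=71.5388 payoff=76.9212 vs cont=75.6917 → 76.9212 [stop]  node(3,1) S=93.4811 payoff=54.9789 vs cont=53.7494 → 54.9789 [stop]  node(3,2) S=122.1536 payoff=26.3064 vs cont=28.2602 → 28.2602 [wait]  node(3,3) S=159.6205 payoff=0.0000 vs cont=8.6882 → 8.6882 [wait]  ⇒ S*(3)=93.4811
t_2: node(2,0) S=81.7773 payoff=66.6827 vs cont=65.4532 → 66.6827 [stop]  node(2,1) S=106.8600 payoff=41.6000 vs cont=41.3349 → 41.6000 [stop]  node(2,2) S=139.6361 payoff=8.8239 vs cont=18.3652 → 18.3652 [wait]  ⇒ S*(2)=106.8600
t_1: node(1,0) S=93.4811 payoff=54.9789 vs cont=53.7494 → 54.9789 [stop]  node(1,1) S=122.1536 payoff=26.3064 vs cont=29.7865 → 29.7865 [wait]  ⇒ S*(1)=93.4811
t_0: node(0,0) S=106.8600 payoff=41.6000 vs cont=42.0884 → 42.0884 [wait]  ⇒ S*(0)=-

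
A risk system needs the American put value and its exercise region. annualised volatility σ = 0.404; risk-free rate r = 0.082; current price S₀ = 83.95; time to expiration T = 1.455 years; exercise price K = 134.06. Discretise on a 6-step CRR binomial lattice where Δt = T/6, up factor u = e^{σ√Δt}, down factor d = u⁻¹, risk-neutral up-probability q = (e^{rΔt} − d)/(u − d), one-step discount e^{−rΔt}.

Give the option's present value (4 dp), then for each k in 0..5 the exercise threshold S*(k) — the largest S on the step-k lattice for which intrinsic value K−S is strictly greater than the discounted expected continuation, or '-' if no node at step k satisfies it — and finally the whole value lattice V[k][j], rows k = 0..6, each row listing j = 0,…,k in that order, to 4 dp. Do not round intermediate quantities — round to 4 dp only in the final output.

params: Δt=0.24250 u=1.22012 d=0.81959 q=0.50057 e^(-rΔt)=0.98031
t_6 payoffs: 108.6145 96.1796 77.6680 50.1100 9.0848 0.0000 0.0000
t_5: node(5,0) S=31.0465 payoff=103.0135 vs cont=100.3740 → 103.0135 [stop]  node(5,1) S=46.2185 payoff=87.8415 vs cont=85.2020 → 87.8415 [stop]  node(5,2) S=68.8049 payoff=65.2551 vs cont=62.6157 → 65.2551 [stop]  node(5,3) S=102.4288 payoff=31.6312 vs cont=28.9917 → 31.6312 [stop]  node(5,4) S=152.4844 payoff=0.0000 vs cont=4.4479 → 4.4479 [wait]  node(5,5) S=227.0014 payoff=0.0000 vs cont=0.0000 → 0.0000 [wait]  ⇒ S*(5)=102.4288
t_4: node(4,0) S=37.8804 payoff=96.1796 vs cont=93.5402 → 96.1796 [stop]  node(4,1) S=56.3920 payoff=77.6680 vs cont=75.0285 → 77.6680 [stop]  node(4,2) S=83.9500 payoff=50.1100 vs cont=47.4705 → 50.1100 [stop]  node(4,3) S=124.9752 payoff=9.0848 vs cont=17.6691 → 17.6691 [wait]  node(4,4) S=186.0488 payoff=0.0000 vs cont=2.1777 → 2.1777 [wait]  ⇒ S*(4)=83.9500
t_3: node(3,0) S=46.2185 payoff=87.8415 vs cont=85.2020 → 87.8415 [stop]  node(3,1) S=68.8049 payoff=65.2551 vs cont=62.6157 → 65.2551 [stop]  node(3,2) S=102.4288 payoff=31.6312 vs cont=33.2042 → 33.2042 [wait]  node(3,3) S=152.4844 payoff=0.0000 vs cont=9.7193 → 9.7193 [wait]  ⇒ S*(3)=68.8049
t_2: node(2,0) S=56.3920 payoff=77.6680 vs cont=75.0285 → 77.6680 [stop]  node(2,1) S=83.9500 payoff=50.1100 vs cont=48.2424 → 50.1100 [stop]  node(2,2) S=124.9752 payoff=9.0848 vs cont=21.0261 → 21.0261 [wait]  ⇒ S*(2)=83.9500
t_1: node(1,0) S=68.8049 payoff=65.2551 vs cont=62.6157 → 65.2551 [stop]  node(1,1) S=102.4288 payoff=31.6312 vs cont=34.8515 → 34.8515 [wait]  ⇒ S*(1)=68.8049
t_0: node(0,0) S=83.9500 payoff=50.1100 vs cont=49.0508 → 50.1100 [stop]  ⇒ S*(0)=83.9500

price = 50.1100
boundary = 83.9500 68.8049 83.9500 68.8049 83.9500 102.4288
tree:
50.1100
65.2551 34.8515
77.6680 50.1100 21.0261
87.8415 65.2551 33.2042 9.7193
96.1796 77.6680 50.1100 17.6691 2.1777
103.0135 87.8415 65.2551 31.6312 4.4479 0.0000
108.6145 96.1796 77.6680 50.1100 9.0848 0.0000 0.0000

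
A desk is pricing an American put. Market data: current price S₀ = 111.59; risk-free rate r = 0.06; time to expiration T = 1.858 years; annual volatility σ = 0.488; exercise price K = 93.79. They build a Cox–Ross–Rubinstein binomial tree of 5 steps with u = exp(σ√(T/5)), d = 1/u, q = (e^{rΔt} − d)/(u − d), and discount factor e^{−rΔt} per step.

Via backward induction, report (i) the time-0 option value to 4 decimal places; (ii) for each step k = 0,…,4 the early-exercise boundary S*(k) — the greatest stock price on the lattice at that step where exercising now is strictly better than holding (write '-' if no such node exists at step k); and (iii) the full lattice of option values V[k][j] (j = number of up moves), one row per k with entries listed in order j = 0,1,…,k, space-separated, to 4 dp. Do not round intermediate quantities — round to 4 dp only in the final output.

Δt=0.37160  u=1.34646  d=0.74269  q=0.46352  discount=0.97795
step 5 (expiry): payoffs max(K−S,0) = 68.5752 48.0766 10.9135 0.0000 0.0000 0.0000
step 4: (k=4,j=0): S=33.9508, (K−S)⁺=59.8392, hold=57.7712 ⇒ V=59.8392 exercise | (k=4,j=1): S=61.5513, (K−S)⁺=32.2387, hold=30.1707 ⇒ V=32.2387 exercise | (k=4,j=2): S=111.5900, (K−S)⁺=0.0000, hold=5.7258 ⇒ V=5.7258 continue | (k=4,j=3): S=202.3080, (K−S)⁺=0.0000, hold=0.0000 ⇒ V=0.0000 continue | (k=4,j=4): S=366.7760, (K−S)⁺=0.0000, hold=0.0000 ⇒ V=0.0000 continue  boundary S*=61.5513
step 3: (k=3,j=0): S=45.7134, (K−S)⁺=48.0766, hold=46.0086 ⇒ V=48.0766 exercise | (k=3,j=1): S=82.8765, (K−S)⁺=10.9135, hold=19.5097 ⇒ V=19.5097 continue | (k=3,j=2): S=150.2516, (K−S)⁺=0.0000, hold=3.0041 ⇒ V=3.0041 continue | (k=3,j=3): S=272.3999, (K−S)⁺=0.0000, hold=0.0000 ⇒ V=0.0000 continue  boundary S*=45.7134
step 2: (k=2,j=0): S=61.5513, (K−S)⁺=32.2387, hold=34.0673 ⇒ V=34.0673 continue | (k=2,j=1): S=111.5900, (K−S)⁺=0.0000, hold=11.5976 ⇒ V=11.5976 continue | (k=2,j=2): S=202.3080, (K−S)⁺=0.0000, hold=1.5761 ⇒ V=1.5761 continue  boundary S*=-
step 1: (k=1,j=0): S=82.8765, (K−S)⁺=10.9135, hold=23.1307 ⇒ V=23.1307 continue | (k=1,j=1): S=150.2516, (K−S)⁺=0.0000, hold=6.7992 ⇒ V=6.7992 continue  boundary S*=-
step 0: (k=0,j=0): S=111.5900, (K−S)⁺=0.0000, hold=15.2177 ⇒ V=15.2177 continue  boundary S*=-

price = 15.2177
boundary = - - - 45.7134 61.5513
tree:
15.2177
23.1307 6.7992
34.0673 11.5976 1.5761
48.0766 19.5097 3.0041 0.0000
59.8392 32.2387 5.7258 0.0000 0.0000
68.5752 48.0766 10.9135 0.0000 0.0000 0.0000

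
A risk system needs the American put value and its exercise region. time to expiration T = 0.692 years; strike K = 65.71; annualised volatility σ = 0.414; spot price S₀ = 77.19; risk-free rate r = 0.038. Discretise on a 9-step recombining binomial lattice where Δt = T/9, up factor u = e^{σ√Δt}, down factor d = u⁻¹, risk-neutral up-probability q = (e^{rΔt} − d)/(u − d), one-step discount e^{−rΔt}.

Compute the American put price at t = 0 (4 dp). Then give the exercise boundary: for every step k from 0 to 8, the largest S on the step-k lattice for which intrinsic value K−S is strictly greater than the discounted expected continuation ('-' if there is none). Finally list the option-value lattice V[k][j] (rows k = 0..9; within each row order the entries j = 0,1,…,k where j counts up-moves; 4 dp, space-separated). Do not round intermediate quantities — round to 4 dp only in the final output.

price = 4.5205
boundary = - - - - - 43.4792 38.7637 43.4792 48.7683
tree:
4.5205
6.6107 2.3198
9.4161 3.6603 0.9050
13.0082 5.6442 1.5678 0.2041
17.3477 8.4614 2.6753 0.3967 0.0000
22.2308 12.2476 4.4769 0.7711 0.0000 0.0000
26.9463 16.9623 7.2962 1.4989 0.0000 0.0000 0.0000
31.1503 22.2308 11.4491 2.9136 0.0000 0.0000 0.0000 0.0000
34.8984 26.9463 16.9417 5.6637 0.0000 0.0000 0.0000 0.0000 0.0000
38.2400 31.1503 22.2308 11.0092 0.0000 0.0000 0.0000 0.0000 0.0000 0.0000

params: Δt=0.07689 u=1.12165 d=0.89155 q=0.48405 e^(-rΔt)=0.99708
t_9 payoffs: 38.2400 31.1503 22.2308 11.0092 0.0000 0.0000 0.0000 0.0000 0.0000 0.0000
t_8: node(8,0) S=30.8116 payoff=34.8984 vs cont=34.7067 → 34.8984 [stop]  node(8,1) S=38.7637 payoff=26.9463 vs cont=26.7545 → 26.9463 [stop]  node(8,2) S=48.7683 payoff=16.9417 vs cont=16.7500 → 16.9417 [stop]  node(8,3) S=61.3549 payoff=4.3551 vs cont=5.6637 → 5.6637 [wait]  node(8,4) S=77.1900 payoff=0.0000 vs cont=0.0000 → 0.0000 [wait]  node(8,5) S=97.1120 payoff=0.0000 vs cont=0.0000 → 0.0000 [wait]  node(8,6) S=122.1756 payoff=0.0000 vs cont=0.0000 → 0.0000 [wait]  node(8,7) S=153.7080 payoff=0.0000 vs cont=0.0000 → 0.0000 [wait]  node(8,8) S=193.3785 payoff=0.0000 vs cont=0.0000 → 0.0000 [wait]  ⇒ S*(8)=48.7683
t_7: node(7,0) S=34.5597 payoff=31.1503 vs cont=30.9586 → 31.1503 [stop]  node(7,1) S=43.4792 payoff=22.2308 vs cont=22.0391 → 22.2308 [stop]  node(7,2) S=54.7008 payoff=11.0092 vs cont=11.4491 → 11.4491 [wait]  node(7,3) S=68.8185 payoff=0.0000 vs cont=2.9136 → 2.9136 [wait]  node(7,4) S=86.5799 payoff=0.0000 vs cont=0.0000 → 0.0000 [wait]  node(7,5) S=108.9253 payoff=0.0000 vs cont=0.0000 → 0.0000 [wait]  node(7,6) S=137.0378 payoff=0.0000 vs cont=0.0000 → 0.0000 [wait]  node(7,7) S=172.4059 payoff=0.0000 vs cont=0.0000 → 0.0000 [wait]  ⇒ S*(7)=43.4792
t_6: node(6,0) S=38.7637 payoff=26.9463 vs cont=26.7545 → 26.9463 [stop]  node(6,1) S=48.7683 payoff=16.9417 vs cont=16.9623 → 16.9623 [wait]  node(6,2) S=61.3549 payoff=4.3551 vs cont=7.2962 → 7.2962 [wait]  node(6,3) S=77.1900 payoff=0.0000 vs cont=1.4989 → 1.4989 [wait]  node(6,4) S=97.1120 payoff=0.0000 vs cont=0.0000 → 0.0000 [wait]  node(6,5) S=122.1756 payoff=0.0000 vs cont=0.0000 → 0.0000 [wait]  node(6,6) S=153.7080 payoff=0.0000 vs cont=0.0000 → 0.0000 [wait]  ⇒ S*(6)=38.7637
t_5: node(5,0) S=43.4792 payoff=22.2308 vs cont=22.0490 → 22.2308 [stop]  node(5,1) S=54.7008 payoff=11.0092 vs cont=12.2476 → 12.2476 [wait]  node(5,2) S=68.8185 payoff=0.0000 vs cont=4.4769 → 4.4769 [wait]  node(5,3) S=86.5799 payoff=0.0000 vs cont=0.7711 → 0.7711 [wait]  node(5,4) S=108.9253 payoff=0.0000 vs cont=0.0000 → 0.0000 [wait]  node(5,5) S=137.0378 payoff=0.0000 vs cont=0.0000 → 0.0000 [wait]  ⇒ S*(5)=43.4792
t_4: node(4,0) S=48.7683 payoff=16.9417 vs cont=17.3477 → 17.3477 [wait]  node(4,1) S=61.3549 payoff=4.3551 vs cont=8.4614 → 8.4614 [wait]  node(4,2) S=77.1900 payoff=0.0000 vs cont=2.6753 → 2.6753 [wait]  node(4,3) S=97.1120 payoff=0.0000 vs cont=0.3967 → 0.3967 [wait]  node(4,4) S=122.1756 payoff=0.0000 vs cont=0.0000 → 0.0000 [wait]  ⇒ S*(4)=-
t_3: node(3,0) S=54.7008 payoff=11.0092 vs cont=13.0082 → 13.0082 [wait]  node(3,1) S=68.8185 payoff=0.0000 vs cont=5.6442 → 5.6442 [wait]  node(3,2) S=86.5799 payoff=0.0000 vs cont=1.5678 → 1.5678 [wait]  node(3,3) S=108.9253 payoff=0.0000 vs cont=0.2041 → 0.2041 [wait]  ⇒ S*(3)=-
t_2: node(2,0) S=61.3549 payoff=4.3551 vs cont=9.4161 → 9.4161 [wait]  node(2,1) S=77.1900 payoff=0.0000 vs cont=3.6603 → 3.6603 [wait]  node(2,2) S=97.1120 payoff=0.0000 vs cont=0.9050 → 0.9050 [wait]  ⇒ S*(2)=-
t_1: node(1,0) S=68.8185 payoff=0.0000 vs cont=6.6107 → 6.6107 [wait]  node(1,1) S=86.5799 payoff=0.0000 vs cont=2.3198 → 2.3198 [wait]  ⇒ S*(1)=-
t_0: node(0,0) S=77.1900 payoff=0.0000 vs cont=4.5205 → 4.5205 [wait]  ⇒ S*(0)=-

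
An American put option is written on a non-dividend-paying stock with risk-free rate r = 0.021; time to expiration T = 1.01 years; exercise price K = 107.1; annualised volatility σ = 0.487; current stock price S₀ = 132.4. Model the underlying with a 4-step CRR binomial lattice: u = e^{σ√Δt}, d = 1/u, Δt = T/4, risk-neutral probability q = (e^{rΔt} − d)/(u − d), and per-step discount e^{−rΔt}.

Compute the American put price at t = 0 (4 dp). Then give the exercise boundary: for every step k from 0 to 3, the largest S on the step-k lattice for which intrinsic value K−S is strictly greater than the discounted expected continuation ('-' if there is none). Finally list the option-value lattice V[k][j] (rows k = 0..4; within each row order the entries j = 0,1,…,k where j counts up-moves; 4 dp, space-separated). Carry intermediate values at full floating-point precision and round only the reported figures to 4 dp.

params: Δt=0.25250 u=1.27726 d=0.78293 q=0.44988 e^(-rΔt)=0.99471
t_4 payoffs: 57.3520 25.9419 0.0000 0.0000 0.0000
t_3: node(3,0) S=63.5409 payoff=43.5591 vs cont=42.9927 → 43.5591 [stop]  node(3,1) S=103.6597 payoff=3.4403 vs cont=14.1957 → 14.1957 [wait]  node(3,2) S=169.1088 payoff=0.0000 vs cont=0.0000 → 0.0000 [wait]  node(3,3) S=275.8814 payoff=0.0000 vs cont=0.0000 → 0.0000 [wait]  ⇒ S*(3)=63.5409
t_2: node(2,0) S=81.1581 payoff=25.9419 vs cont=30.1886 → 30.1886 [wait]  node(2,1) S=132.4000 payoff=0.0000 vs cont=7.7680 → 7.7680 [wait]  node(2,2) S=215.9953 payoff=0.0000 vs cont=0.0000 → 0.0000 [wait]  ⇒ S*(2)=-
t_1: node(1,0) S=103.6597 payoff=3.4403 vs cont=19.9957 → 19.9957 [wait]  node(1,1) S=169.1088 payoff=0.0000 vs cont=4.2508 → 4.2508 [wait]  ⇒ S*(1)=-
t_0: node(0,0) S=132.4000 payoff=0.0000 vs cont=12.8441 → 12.8441 [wait]  ⇒ S*(0)=-

price = 12.8441
boundary = - - - 63.5409
tree:
12.8441
19.9957 4.2508
30.1886 7.7680 0.0000
43.5591 14.1957 0.0000 0.0000
57.3520 25.9419 0.0000 0.0000 0.0000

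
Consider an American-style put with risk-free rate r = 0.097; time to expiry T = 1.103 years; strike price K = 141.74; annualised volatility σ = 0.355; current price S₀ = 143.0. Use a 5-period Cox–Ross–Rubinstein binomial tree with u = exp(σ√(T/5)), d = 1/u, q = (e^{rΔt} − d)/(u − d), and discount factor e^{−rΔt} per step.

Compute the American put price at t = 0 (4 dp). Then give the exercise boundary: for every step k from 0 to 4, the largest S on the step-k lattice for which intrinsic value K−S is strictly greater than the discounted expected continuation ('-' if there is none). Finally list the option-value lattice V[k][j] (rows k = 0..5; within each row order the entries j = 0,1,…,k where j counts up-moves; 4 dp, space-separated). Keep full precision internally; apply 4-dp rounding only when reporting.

Δt=0.22060, u=1.18144, d=0.84642, q=0.52297, disc=e^(-rΔt)=0.97883
k=5 terminal: V=max(K-S,0) → 79.6142 55.0243 20.7016 0.0000 0.0000 0.0000
k=4: j=0 S=73.3981 intr=68.3419 cont=65.3411 V=68.3419[EX]; j=1 S=102.4496 intr=39.2904 cont=36.2896 V=39.2904[EX]; j=2 S=143.0000 intr=0.0000 cont=9.6662 V=9.6662[hold]; j=3 S=199.6005 intr=0.0000 cont=0.0000 V=0.0000[hold]; j=4 S=278.6040 intr=0.0000 cont=0.0000 V=0.0000[hold]  S*(4)=102.4496
k=3: j=0 S=86.7157 intr=55.0243 cont=52.0236 V=55.0243[EX]; j=1 S=121.0384 intr=20.7016 cont=23.2939 V=23.2939[hold]; j=2 S=168.9464 intr=0.0000 cont=4.5134 V=4.5134[hold]; j=3 S=235.8167 intr=0.0000 cont=0.0000 V=0.0000[hold]  S*(3)=86.7157
k=2: j=0 S=102.4496 intr=39.2904 cont=37.6166 V=39.2904[EX]; j=1 S=143.0000 intr=0.0000 cont=13.1870 V=13.1870[hold]; j=2 S=199.6005 intr=0.0000 cont=2.1074 V=2.1074[hold]  S*(2)=102.4496
k=1: j=0 S=121.0384 intr=20.7016 cont=25.0963 V=25.0963[hold]; j=1 S=168.9464 intr=0.0000 cont=7.2362 V=7.2362[hold]  S*(1)=-
k=0: j=0 S=143.0000 intr=0.0000 cont=15.4224 V=15.4224[hold]  S*(0)=-

price = 15.4224
boundary = - - 102.4496 86.7157 102.4496
tree:
15.4224
25.0963 7.2362
39.2904 13.1870 2.1074
55.0243 23.2939 4.5134 0.0000
68.3419 39.2904 9.6662 0.0000 0.0000
79.6142 55.0243 20.7016 0.0000 0.0000 0.0000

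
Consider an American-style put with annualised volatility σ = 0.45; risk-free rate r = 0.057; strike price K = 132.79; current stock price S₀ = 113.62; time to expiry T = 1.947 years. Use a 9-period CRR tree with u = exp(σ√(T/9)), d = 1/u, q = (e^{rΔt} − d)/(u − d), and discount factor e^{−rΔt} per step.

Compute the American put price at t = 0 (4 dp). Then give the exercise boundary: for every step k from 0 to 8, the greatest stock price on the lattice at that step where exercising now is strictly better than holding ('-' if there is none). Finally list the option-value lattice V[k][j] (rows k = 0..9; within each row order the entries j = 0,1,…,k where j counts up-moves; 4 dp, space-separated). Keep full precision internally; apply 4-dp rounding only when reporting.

Δt=0.21633  u=1.23282  d=0.81115  q=0.47729  discount=0.98774
step 9 (expiry): payoffs max(K−S,0) = 115.5171 106.5380 92.8912 72.1501 40.6271 0.0000 0.0000 0.0000 0.0000 0.0000
step 8: (k=8,j=0): S=21.2943, (K−S)⁺=111.4957, hold=109.8683 ⇒ V=111.4957 exercise | (k=8,j=1): S=32.3639, (K−S)⁺=100.4261, hold=98.7987 ⇒ V=100.4261 exercise | (k=8,j=2): S=49.1880, (K−S)⁺=83.6020, hold=81.9746 ⇒ V=83.6020 exercise | (k=8,j=3): S=74.7579, (K−S)⁺=58.0321, hold=56.4047 ⇒ V=58.0321 exercise | (k=8,j=4): S=113.6200, (K−S)⁺=19.1700, hold=20.9760 ⇒ V=20.9760 continue | (k=8,j=5): S=172.6842, (K−S)⁺=0.0000, hold=0.0000 ⇒ V=0.0000 continue | (k=8,j=6): S=262.4523, (K−S)⁺=0.0000, hold=0.0000 ⇒ V=0.0000 continue | (k=8,j=7): S=398.8853, (K−S)⁺=0.0000, hold=0.0000 ⇒ V=0.0000 continue | (k=8,j=8): S=606.2418, (K−S)⁺=0.0000, hold=0.0000 ⇒ V=0.0000 continue  boundary S*=74.7579
step 7: (k=7,j=0): S=26.2520, (K−S)⁺=106.5380, hold=104.9106 ⇒ V=106.5380 exercise | (k=7,j=1): S=39.8988, (K−S)⁺=92.8912, hold=91.2638 ⇒ V=92.8912 exercise | (k=7,j=2): S=60.6399, (K−S)⁺=72.1501, hold=70.5228 ⇒ V=72.1501 exercise | (k=7,j=3): S=92.1629, (K−S)⁺=40.6271, hold=39.8512 ⇒ V=40.6271 exercise | (k=7,j=4): S=140.0728, (K−S)⁺=0.0000, hold=10.8300 ⇒ V=10.8300 continue | (k=7,j=5): S=212.8881, (K−S)⁺=0.0000, hold=0.0000 ⇒ V=0.0000 continue | (k=7,j=6): S=323.5558, (K−S)⁺=0.0000, hold=0.0000 ⇒ V=0.0000 continue | (k=7,j=7): S=491.7529, (K−S)⁺=0.0000, hold=0.0000 ⇒ V=0.0000 continue  boundary S*=92.1629
step 6: (k=6,j=0): S=32.3639, (K−S)⁺=100.4261, hold=98.7987 ⇒ V=100.4261 exercise | (k=6,j=1): S=49.1880, (K−S)⁺=83.6020, hold=81.9746 ⇒ V=83.6020 exercise | (k=6,j=2): S=74.7579, (K−S)⁺=58.0321, hold=56.4047 ⇒ V=58.0321 exercise | (k=6,j=3): S=113.6200, (K−S)⁺=19.1700, hold=26.0817 ⇒ V=26.0817 continue | (k=6,j=4): S=172.6842, (K−S)⁺=0.0000, hold=5.5916 ⇒ V=5.5916 continue | (k=6,j=5): S=262.4523, (K−S)⁺=0.0000, hold=0.0000 ⇒ V=0.0000 continue | (k=6,j=6): S=398.8853, (K−S)⁺=0.0000, hold=0.0000 ⇒ V=0.0000 continue  boundary S*=74.7579
step 5: (k=5,j=0): S=39.8988, (K−S)⁺=92.8912, hold=91.2638 ⇒ V=92.8912 exercise | (k=5,j=1): S=60.6399, (K−S)⁺=72.1501, hold=70.5228 ⇒ V=72.1501 exercise | (k=5,j=2): S=92.1629, (K−S)⁺=40.6271, hold=42.2582 ⇒ V=42.2582 continue | (k=5,j=3): S=140.0728, (K−S)⁺=0.0000, hold=16.1022 ⇒ V=16.1022 continue | (k=5,j=4): S=212.8881, (K−S)⁺=0.0000, hold=2.8870 ⇒ V=2.8870 continue | (k=5,j=5): S=323.5558, (K−S)⁺=0.0000, hold=0.0000 ⇒ V=0.0000 continue  boundary S*=60.6399
step 4: (k=4,j=0): S=49.1880, (K−S)⁺=83.6020, hold=81.9746 ⇒ V=83.6020 exercise | (k=4,j=1): S=74.7579, (K−S)⁺=58.0321, hold=57.1737 ⇒ V=58.0321 exercise | (k=4,j=2): S=113.6200, (K−S)⁺=19.1700, hold=29.4094 ⇒ V=29.4094 continue | (k=4,j=3): S=172.6842, (K−S)⁺=0.0000, hold=9.6747 ⇒ V=9.6747 continue | (k=4,j=4): S=262.4523, (K−S)⁺=0.0000, hold=1.4906 ⇒ V=1.4906 continue  boundary S*=74.7579
step 3: (k=3,j=0): S=60.6399, (K−S)⁺=72.1501, hold=70.5228 ⇒ V=72.1501 exercise | (k=3,j=1): S=92.1629, (K−S)⁺=40.6271, hold=43.8270 ⇒ V=43.8270 continue | (k=3,j=2): S=140.0728, (K−S)⁺=0.0000, hold=19.7452 ⇒ V=19.7452 continue | (k=3,j=3): S=212.8881, (K−S)⁺=0.0000, hold=5.6978 ⇒ V=5.6978 continue  boundary S*=60.6399
step 2: (k=2,j=0): S=74.7579, (K−S)⁺=58.0321, hold=57.9133 ⇒ V=58.0321 exercise | (k=2,j=1): S=113.6200, (K−S)⁺=19.1700, hold=31.9368 ⇒ V=31.9368 continue | (k=2,j=2): S=172.6842, (K−S)⁺=0.0000, hold=12.8807 ⇒ V=12.8807 continue  boundary S*=74.7579
step 1: (k=1,j=0): S=92.1629, (K−S)⁺=40.6271, hold=45.0185 ⇒ V=45.0185 continue | (k=1,j=1): S=140.0728, (K−S)⁺=0.0000, hold=22.5616 ⇒ V=22.5616 continue  boundary S*=-
step 0: (k=0,j=0): S=113.6200, (K−S)⁺=19.1700, hold=33.8797 ⇒ V=33.8797 continue  boundary S*=-

price = 33.8797
boundary = - - 74.7579 60.6399 74.7579 60.6399 74.7579 92.1629 74.7579
tree:
33.8797
45.0185 22.5616
58.0321 31.9368 12.8807
72.1501 43.8270 19.7452 5.6978
83.6020 58.0321 29.4094 9.6747 1.4906
92.8912 72.1501 42.2582 16.1022 2.8870 0.0000
100.4261 83.6020 58.0321 26.0817 5.5916 0.0000 0.0000
106.5380 92.8912 72.1501 40.6271 10.8300 0.0000 0.0000 0.0000
111.4957 100.4261 83.6020 58.0321 20.9760 0.0000 0.0000 0.0000 0.0000
115.5171 106.5380 92.8912 72.1501 40.6271 0.0000 0.0000 0.0000 0.0000 0.0000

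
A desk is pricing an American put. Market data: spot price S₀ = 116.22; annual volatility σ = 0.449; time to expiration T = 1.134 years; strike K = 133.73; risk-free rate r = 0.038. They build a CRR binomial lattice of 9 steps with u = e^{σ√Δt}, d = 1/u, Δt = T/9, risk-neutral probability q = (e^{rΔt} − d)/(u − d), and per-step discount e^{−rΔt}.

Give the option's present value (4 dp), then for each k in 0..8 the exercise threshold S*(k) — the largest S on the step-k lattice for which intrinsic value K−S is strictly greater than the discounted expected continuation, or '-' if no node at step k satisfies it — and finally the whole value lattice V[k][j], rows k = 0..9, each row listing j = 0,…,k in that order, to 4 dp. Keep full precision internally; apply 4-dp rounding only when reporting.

price = 30.1399
boundary = - - - 72.0491 61.4343 72.0491 84.4979 99.0977 84.4979
tree:
30.1399
39.4816 20.1288
50.1639 28.0846 11.5471
61.6809 37.9530 17.4711 5.1222
72.2957 49.4197 25.6745 8.5892 1.3456
81.3466 61.6809 36.3796 14.1128 2.5765 0.0000
89.0641 72.2957 49.2321 22.5548 4.9334 0.0000 0.0000
95.6446 81.3466 61.6809 34.6323 9.4462 0.0000 0.0000 0.0000
101.2556 89.0641 72.2957 49.2321 18.0871 0.0000 0.0000 0.0000 0.0000
106.0400 95.6446 81.3466 61.6809 34.6323 0.0000 0.0000 0.0000 0.0000 0.0000

Δt=0.12600  u=1.17278  d=0.85267  q=0.47523  discount=0.99522
step 9 (expiry): payoffs max(K−S,0) = 106.0400 95.6446 81.3466 61.6809 34.6323 0.0000 0.0000 0.0000 0.0000 0.0000
step 8: (k=8,j=0): S=32.4744, (K−S)⁺=101.2556, hold=100.6169 ⇒ V=101.2556 exercise | (k=8,j=1): S=44.6659, (K−S)⁺=89.0641, hold=88.4254 ⇒ V=89.0641 exercise | (k=8,j=2): S=61.4343, (K−S)⁺=72.2957, hold=71.6569 ⇒ V=72.2957 exercise | (k=8,j=3): S=84.4979, (K−S)⁺=49.2321, hold=48.5933 ⇒ V=49.2321 exercise | (k=8,j=4): S=116.2200, (K−S)⁺=17.5100, hold=18.0871 ⇒ V=18.0871 continue | (k=8,j=5): S=159.8512, (K−S)⁺=0.0000, hold=0.0000 ⇒ V=0.0000 continue | (k=8,j=6): S=219.8624, (K−S)⁺=0.0000, hold=0.0000 ⇒ V=0.0000 continue | (k=8,j=7): S=302.4029, (K−S)⁺=0.0000, hold=0.0000 ⇒ V=0.0000 continue | (k=8,j=8): S=415.9306, (K−S)⁺=0.0000, hold=0.0000 ⇒ V=0.0000 continue  boundary S*=84.4979
step 7: (k=7,j=0): S=38.0854, (K−S)⁺=95.6446, hold=95.0058 ⇒ V=95.6446 exercise | (k=7,j=1): S=52.3834, (K−S)⁺=81.3466, hold=80.7079 ⇒ V=81.3466 exercise | (k=7,j=2): S=72.0491, (K−S)⁺=61.6809, hold=61.0422 ⇒ V=61.6809 exercise | (k=7,j=3): S=99.0977, (K−S)⁺=34.6323, hold=34.2665 ⇒ V=34.6323 exercise | (k=7,j=4): S=136.3008, (K−S)⁺=0.0000, hold=9.4462 ⇒ V=9.4462 continue | (k=7,j=5): S=187.4707, (K−S)⁺=0.0000, hold=0.0000 ⇒ V=0.0000 continue | (k=7,j=6): S=257.8507, (K−S)⁺=0.0000, hold=0.0000 ⇒ V=0.0000 continue | (k=7,j=7): S=354.6528, (K−S)⁺=0.0000, hold=0.0000 ⇒ V=0.0000 continue  boundary S*=99.0977
step 6: (k=6,j=0): S=44.6659, (K−S)⁺=89.0641, hold=88.4254 ⇒ V=89.0641 exercise | (k=6,j=1): S=61.4343, (K−S)⁺=72.2957, hold=71.6569 ⇒ V=72.2957 exercise | (k=6,j=2): S=84.4979, (K−S)⁺=49.2321, hold=48.5933 ⇒ V=49.2321 exercise | (k=6,j=3): S=116.2200, (K−S)⁺=17.5100, hold=22.5548 ⇒ V=22.5548 continue | (k=6,j=4): S=159.8512, (K−S)⁺=0.0000, hold=4.9334 ⇒ V=4.9334 continue | (k=6,j=5): S=219.8624, (K−S)⁺=0.0000, hold=0.0000 ⇒ V=0.0000 continue | (k=6,j=6): S=302.4029, (K−S)⁺=0.0000, hold=0.0000 ⇒ V=0.0000 continue  boundary S*=84.4979
step 5: (k=5,j=0): S=52.3834, (K−S)⁺=81.3466, hold=80.7079 ⇒ V=81.3466 exercise | (k=5,j=1): S=72.0491, (K−S)⁺=61.6809, hold=61.0422 ⇒ V=61.6809 exercise | (k=5,j=2): S=99.0977, (K−S)⁺=34.6323, hold=36.3796 ⇒ V=36.3796 continue | (k=5,j=3): S=136.3008, (K−S)⁺=0.0000, hold=14.1128 ⇒ V=14.1128 continue | (k=5,j=4): S=187.4707, (K−S)⁺=0.0000, hold=2.5765 ⇒ V=2.5765 continue | (k=5,j=5): S=257.8507, (K−S)⁺=0.0000, hold=0.0000 ⇒ V=0.0000 continue  boundary S*=72.0491
step 4: (k=4,j=0): S=61.4343, (K−S)⁺=72.2957, hold=71.6569 ⇒ V=72.2957 exercise | (k=4,j=1): S=84.4979, (K−S)⁺=49.2321, hold=49.4197 ⇒ V=49.4197 continue | (k=4,j=2): S=116.2200, (K−S)⁺=17.5100, hold=25.6745 ⇒ V=25.6745 continue | (k=4,j=3): S=159.8512, (K−S)⁺=0.0000, hold=8.5892 ⇒ V=8.5892 continue | (k=4,j=4): S=219.8624, (K−S)⁺=0.0000, hold=1.3456 ⇒ V=1.3456 continue  boundary S*=61.4343
step 3: (k=3,j=0): S=72.0491, (K−S)⁺=61.6809, hold=61.1309 ⇒ V=61.6809 exercise | (k=3,j=1): S=99.0977, (K−S)⁺=34.6323, hold=37.9530 ⇒ V=37.9530 continue | (k=3,j=2): S=136.3008, (K−S)⁺=0.0000, hold=17.4711 ⇒ V=17.4711 continue | (k=3,j=3): S=187.4707, (K−S)⁺=0.0000, hold=5.1222 ⇒ V=5.1222 continue  boundary S*=72.0491
step 2: (k=2,j=0): S=84.4979, (K−S)⁺=49.2321, hold=50.1639 ⇒ V=50.1639 continue | (k=2,j=1): S=116.2200, (K−S)⁺=17.5100, hold=28.0846 ⇒ V=28.0846 continue | (k=2,j=2): S=159.8512, (K−S)⁺=0.0000, hold=11.5471 ⇒ V=11.5471 continue  boundary S*=-
step 1: (k=1,j=0): S=99.0977, (K−S)⁺=34.6323, hold=39.4816 ⇒ V=39.4816 continue | (k=1,j=1): S=136.3008, (K−S)⁺=0.0000, hold=20.1288 ⇒ V=20.1288 continue  boundary S*=-
step 0: (k=0,j=0): S=116.2200, (K−S)⁺=17.5100, hold=30.1399 ⇒ V=30.1399 continue  boundary S*=-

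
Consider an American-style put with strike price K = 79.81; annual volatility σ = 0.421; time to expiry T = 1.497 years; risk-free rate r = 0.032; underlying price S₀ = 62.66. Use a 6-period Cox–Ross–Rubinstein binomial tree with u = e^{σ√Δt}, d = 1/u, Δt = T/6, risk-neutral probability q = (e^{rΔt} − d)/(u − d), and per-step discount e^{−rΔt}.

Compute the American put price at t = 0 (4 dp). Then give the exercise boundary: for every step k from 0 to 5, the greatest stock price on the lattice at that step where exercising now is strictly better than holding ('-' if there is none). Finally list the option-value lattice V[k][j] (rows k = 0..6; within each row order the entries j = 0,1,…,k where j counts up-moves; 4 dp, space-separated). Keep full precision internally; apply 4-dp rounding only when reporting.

Δt=0.24950, u=1.23404, d=0.81035, q=0.46654, disc=e^(-rΔt)=0.99205
k=6 terminal: V=max(K-S,0) → 62.0671 52.7903 38.6633 17.1500 0.0000 0.0000 0.0000
k=5: j=0 S=21.8954 intr=57.9146 cont=57.2799 V=57.9146[EX]; j=1 S=33.3432 intr=46.4668 cont=45.8321 V=46.4668[EX]; j=2 S=50.7765 intr=29.0335 cont=28.3988 V=29.0335[EX]; j=3 S=77.3246 intr=2.4854 cont=9.0761 V=9.0761[hold]; j=4 S=117.7533 intr=0.0000 cont=0.0000 V=0.0000[hold]; j=5 S=179.3197 intr=0.0000 cont=0.0000 V=0.0000[hold]  S*(5)=50.7765
k=4: j=0 S=27.0197 intr=52.7903 cont=52.1556 V=52.7903[EX]; j=1 S=41.1467 intr=38.6633 cont=38.0286 V=38.6633[EX]; j=2 S=62.6600 intr=17.1500 cont=19.5657 V=19.5657[hold]; j=3 S=95.4213 intr=0.0000 cont=4.8032 V=4.8032[hold]; j=4 S=145.3117 intr=0.0000 cont=0.0000 V=0.0000[hold]  S*(4)=41.1467
k=3: j=0 S=33.3432 intr=46.4668 cont=45.8321 V=46.4668[EX]; j=1 S=50.7765 intr=29.0335 cont=29.5169 V=29.5169[hold]; j=2 S=77.3246 intr=2.4854 cont=12.5776 V=12.5776[hold]; j=3 S=117.7533 intr=0.0000 cont=2.5420 V=2.5420[hold]  S*(3)=33.3432
k=2: j=0 S=41.1467 intr=38.6633 cont=38.2523 V=38.6633[EX]; j=1 S=62.6600 intr=17.1500 cont=21.4422 V=21.4422[hold]; j=2 S=95.4213 intr=0.0000 cont=7.8328 V=7.8328[hold]  S*(2)=41.1467
k=1: j=0 S=50.7765 intr=29.0335 cont=30.3854 V=30.3854[hold]; j=1 S=77.3246 intr=2.4854 cont=14.9728 V=14.9728[hold]  S*(1)=-
k=0: j=0 S=62.6600 intr=17.1500 cont=23.0103 V=23.0103[hold]  S*(0)=-

price = 23.0103
boundary = - - 41.1467 33.3432 41.1467 50.7765
tree:
23.0103
30.3854 14.9728
38.6633 21.4422 7.8328
46.4668 29.5169 12.5776 2.5420
52.7903 38.6633 19.5657 4.8032 0.0000
57.9146 46.4668 29.0335 9.0761 0.0000 0.0000
62.0671 52.7903 38.6633 17.1500 0.0000 0.0000 0.0000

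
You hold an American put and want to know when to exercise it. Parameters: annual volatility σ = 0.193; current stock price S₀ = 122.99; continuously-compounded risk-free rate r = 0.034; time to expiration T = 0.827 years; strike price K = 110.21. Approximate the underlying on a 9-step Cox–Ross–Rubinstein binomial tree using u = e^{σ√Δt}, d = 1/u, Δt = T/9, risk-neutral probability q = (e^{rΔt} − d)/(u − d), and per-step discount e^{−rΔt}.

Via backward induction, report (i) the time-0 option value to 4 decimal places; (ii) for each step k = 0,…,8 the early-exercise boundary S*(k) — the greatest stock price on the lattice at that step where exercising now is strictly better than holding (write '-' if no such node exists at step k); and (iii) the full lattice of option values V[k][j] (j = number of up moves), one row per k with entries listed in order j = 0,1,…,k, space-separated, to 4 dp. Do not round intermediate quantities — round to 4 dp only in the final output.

price = 2.6920
boundary = - - - - - 91.7971 86.5807 91.7971 97.3279
tree:
2.6920
4.1971 1.2746
6.3802 2.1429 0.4551
9.4170 3.5260 0.8382 0.0929
13.4302 5.6511 1.5229 0.1910 0.0000
18.4129 8.7652 2.7188 0.3927 0.0000 0.0000
23.6293 13.0437 4.7425 0.8075 0.0000 0.0000 0.0000
28.5494 18.4129 8.0081 1.6602 0.0000 0.0000 0.0000 0.0000
33.1898 23.6293 12.8821 3.4134 0.0000 0.0000 0.0000 0.0000 0.0000
37.5666 28.5494 18.4129 7.0182 0.0000 0.0000 0.0000 0.0000 0.0000 0.0000

params: Δt=0.09189 u=1.06025 d=0.94317 q=0.51211 e^(-rΔt)=0.99688
t_9 payoffs: 37.5666 28.5494 18.4129 7.0182 0.0000 0.0000 0.0000 0.0000 0.0000 0.0000
t_8: node(8,0) S=77.0202 payoff=33.1898 vs cont=32.8460 → 33.1898 [stop]  node(8,1) S=86.5807 payoff=23.6293 vs cont=23.2856 → 23.6293 [stop]  node(8,2) S=97.3279 payoff=12.8821 vs cont=12.5384 → 12.8821 [stop]  node(8,3) S=109.4091 payoff=0.8009 vs cont=3.4134 → 3.4134 [wait]  node(8,4) S=122.9900 payoff=0.0000 vs cont=0.0000 → 0.0000 [wait]  node(8,5) S=138.2567 payoff=0.0000 vs cont=0.0000 → 0.0000 [wait]  node(8,6) S=155.4184 payoff=0.0000 vs cont=0.0000 → 0.0000 [wait]  node(8,7) S=174.7104 payoff=0.0000 vs cont=0.0000 → 0.0000 [wait]  node(8,8) S=196.3971 payoff=0.0000 vs cont=0.0000 → 0.0000 [wait]  ⇒ S*(8)=97.3279
t_7: node(7,0) S=81.6606 payoff=28.5494 vs cont=28.2056 → 28.5494 [stop]  node(7,1) S=91.7971 payoff=18.4129 vs cont=18.0691 → 18.4129 [stop]  node(7,2) S=103.1918 payoff=7.0182 vs cont=8.0081 → 8.0081 [wait]  node(7,3) S=116.0010 payoff=0.0000 vs cont=1.6602 → 1.6602 [wait]  node(7,4) S=130.4001 payoff=0.0000 vs cont=0.0000 → 0.0000 [wait]  node(7,5) S=146.5866 payoff=0.0000 vs cont=0.0000 → 0.0000 [wait]  node(7,6) S=164.7823 payoff=0.0000 vs cont=0.0000 → 0.0000 [wait]  node(7,7) S=185.2366 payoff=0.0000 vs cont=0.0000 → 0.0000 [wait]  ⇒ S*(7)=91.7971
t_6: node(6,0) S=86.5807 payoff=23.6293 vs cont=23.2856 → 23.6293 [stop]  node(6,1) S=97.3279 payoff=12.8821 vs cont=13.0437 → 13.0437 [wait]  node(6,2) S=109.4091 payoff=0.8009 vs cont=4.7425 → 4.7425 [wait]  node(6,3) S=122.9900 payoff=0.0000 vs cont=0.8075 → 0.8075 [wait]  node(6,4) S=138.2567 payoff=0.0000 vs cont=0.0000 → 0.0000 [wait]  node(6,5) S=155.4184 payoff=0.0000 vs cont=0.0000 → 0.0000 [wait]  node(6,6) S=174.7104 payoff=0.0000 vs cont=0.0000 → 0.0000 [wait]  ⇒ S*(6)=86.5807
t_5: node(5,0) S=91.7971 payoff=18.4129 vs cont=18.1516 → 18.4129 [stop]  node(5,1) S=103.1918 payoff=7.0182 vs cont=8.7652 → 8.7652 [wait]  node(5,2) S=116.0010 payoff=0.0000 vs cont=2.7188 → 2.7188 [wait]  node(5,3) S=130.4001 payoff=0.0000 vs cont=0.3927 → 0.3927 [wait]  node(5,4) S=146.5866 payoff=0.0000 vs cont=0.0000 → 0.0000 [wait]  node(5,5) S=164.7823 payoff=0.0000 vs cont=0.0000 → 0.0000 [wait]  ⇒ S*(5)=91.7971
t_4: node(4,0) S=97.3279 payoff=12.8821 vs cont=13.4302 → 13.4302 [wait]  node(4,1) S=109.4091 payoff=0.8009 vs cont=5.6511 → 5.6511 [wait]  node(4,2) S=122.9900 payoff=0.0000 vs cont=1.5229 → 1.5229 [wait]  node(4,3) S=138.2567 payoff=0.0000 vs cont=0.1910 → 0.1910 [wait]  node(4,4) S=155.4184 payoff=0.0000 vs cont=0.0000 → 0.0000 [wait]  ⇒ S*(4)=-
t_3: node(3,0) S=103.1918 payoff=7.0182 vs cont=9.4170 → 9.4170 [wait]  node(3,1) S=116.0010 payoff=0.0000 vs cont=3.5260 → 3.5260 [wait]  node(3,2) S=130.4001 payoff=0.0000 vs cont=0.8382 → 0.8382 [wait]  node(3,3) S=146.5866 payoff=0.0000 vs cont=0.0929 → 0.0929 [wait]  ⇒ S*(3)=-
t_2: node(2,0) S=109.4091 payoff=0.8009 vs cont=6.3802 → 6.3802 [wait]  node(2,1) S=122.9900 payoff=0.0000 vs cont=2.1429 → 2.1429 [wait]  node(2,2) S=138.2567 payoff=0.0000 vs cont=0.4551 → 0.4551 [wait]  ⇒ S*(2)=-
t_1: node(1,0) S=116.0010 payoff=0.0000 vs cont=4.1971 → 4.1971 [wait]  node(1,1) S=130.4001 payoff=0.0000 vs cont=1.2746 → 1.2746 [wait]  ⇒ S*(1)=-
t_0: node(0,0) S=122.9900 payoff=0.0000 vs cont=2.6920 → 2.6920 [wait]  ⇒ S*(0)=-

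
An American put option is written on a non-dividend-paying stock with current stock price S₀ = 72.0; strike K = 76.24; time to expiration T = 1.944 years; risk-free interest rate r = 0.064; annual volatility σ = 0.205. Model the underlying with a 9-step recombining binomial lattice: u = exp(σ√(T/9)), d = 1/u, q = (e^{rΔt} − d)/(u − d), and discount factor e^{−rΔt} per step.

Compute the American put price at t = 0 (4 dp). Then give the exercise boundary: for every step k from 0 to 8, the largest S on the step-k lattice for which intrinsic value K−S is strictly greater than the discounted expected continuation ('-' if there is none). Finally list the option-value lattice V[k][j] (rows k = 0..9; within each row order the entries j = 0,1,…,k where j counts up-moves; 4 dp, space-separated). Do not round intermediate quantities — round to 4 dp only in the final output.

Δt=0.21600, u=1.09996, d=0.90912, q=0.54914, disc=e^(-rΔt)=0.98627
k=9 terminal: V=max(K-S,0) → 45.6954 39.2836 31.5259 22.1397 10.7832 0.0000 0.0000 0.0000 0.0000 0.0000
k=8: j=0 S=33.5979 intr=42.6421 cont=41.5954 V=42.6421[EX]; j=1 S=40.6506 intr=35.5894 cont=34.5427 V=35.5894[EX]; j=2 S=49.1838 intr=27.0562 cont=26.0095 V=27.0562[EX]; j=3 S=59.5083 intr=16.7317 cont=15.6850 V=16.7317[EX]; j=4 S=72.0000 intr=4.2400 cont=4.7950 V=4.7950[hold]; j=5 S=87.1139 intr=0.0000 cont=0.0000 V=0.0000[hold]; j=6 S=105.4005 intr=0.0000 cont=0.0000 V=0.0000[hold]; j=7 S=127.5258 intr=0.0000 cont=0.0000 V=0.0000[hold]; j=8 S=154.2954 intr=0.0000 cont=0.0000 V=0.0000[hold]  S*(8)=59.5083
k=7: j=0 S=36.9564 intr=39.2836 cont=38.2369 V=39.2836[EX]; j=1 S=44.7141 intr=31.5259 cont=30.4792 V=31.5259[EX]; j=2 S=54.1003 intr=22.1397 cont=21.0930 V=22.1397[EX]; j=3 S=65.4568 intr=10.7832 cont=10.0371 V=10.7832[EX]; j=4 S=79.1972 intr=0.0000 cont=2.1322 V=2.1322[hold]; j=5 S=95.8220 intr=0.0000 cont=0.0000 V=0.0000[hold]; j=6 S=115.9366 intr=0.0000 cont=0.0000 V=0.0000[hold]; j=7 S=140.2735 intr=0.0000 cont=0.0000 V=0.0000[hold]  S*(7)=65.4568
k=6: j=0 S=40.6506 intr=35.5894 cont=34.5427 V=35.5894[EX]; j=1 S=49.1838 intr=27.0562 cont=26.0095 V=27.0562[EX]; j=2 S=59.5083 intr=16.7317 cont=15.6850 V=16.7317[EX]; j=3 S=72.0000 intr=4.2400 cont=5.9497 V=5.9497[hold]; j=4 S=87.1139 intr=0.0000 cont=0.9481 V=0.9481[hold]; j=5 S=105.4005 intr=0.0000 cont=0.0000 V=0.0000[hold]; j=6 S=127.5258 intr=0.0000 cont=0.0000 V=0.0000[hold]  S*(6)=59.5083
k=5: j=0 S=44.7141 intr=31.5259 cont=30.4792 V=31.5259[EX]; j=1 S=54.1003 intr=22.1397 cont=21.0930 V=22.1397[EX]; j=2 S=65.4568 intr=10.7832 cont=10.6625 V=10.7832[EX]; j=3 S=79.1972 intr=0.0000 cont=3.1592 V=3.1592[hold]; j=4 S=95.8220 intr=0.0000 cont=0.4216 V=0.4216[hold]; j=5 S=115.9366 intr=0.0000 cont=0.0000 V=0.0000[hold]  S*(5)=65.4568
k=4: j=0 S=49.1838 intr=27.0562 cont=26.0095 V=27.0562[EX]; j=1 S=59.5083 intr=16.7317 cont=15.6850 V=16.7317[EX]; j=2 S=72.0000 intr=4.2400 cont=6.5060 V=6.5060[hold]; j=3 S=87.1139 intr=0.0000 cont=1.6331 V=1.6331[hold]; j=4 S=105.4005 intr=0.0000 cont=0.1875 V=0.1875[hold]  S*(4)=59.5083
k=3: j=0 S=54.1003 intr=22.1397 cont=21.0930 V=22.1397[EX]; j=1 S=65.4568 intr=10.7832 cont=10.9637 V=10.9637[hold]; j=2 S=79.1972 intr=0.0000 cont=3.7775 V=3.7775[hold]; j=3 S=95.8220 intr=0.0000 cont=0.8277 V=0.8277[hold]  S*(3)=54.1003
k=2: j=0 S=59.5083 intr=16.7317 cont=15.7828 V=16.7317[EX]; j=1 S=72.0000 intr=4.2400 cont=6.9212 V=6.9212[hold]; j=2 S=87.1139 intr=0.0000 cont=2.1281 V=2.1281[hold]  S*(2)=59.5083
k=1: j=0 S=65.4568 intr=10.7832 cont=11.1886 V=11.1886[hold]; j=1 S=79.1972 intr=0.0000 cont=4.2302 V=4.2302[hold]  S*(1)=-
k=0: j=0 S=72.0000 intr=4.2400 cont=7.2663 V=7.2663[hold]  S*(0)=-

price = 7.2663
boundary = - - 59.5083 54.1003 59.5083 65.4568 59.5083 65.4568 59.5083
tree:
7.2663
11.1886 4.2302
16.7317 6.9212 2.1281
22.1397 10.9637 3.7775 0.8277
27.0562 16.7317 6.5060 1.6331 0.1875
31.5259 22.1397 10.7832 3.1592 0.4216 0.0000
35.5894 27.0562 16.7317 5.9497 0.9481 0.0000 0.0000
39.2836 31.5259 22.1397 10.7832 2.1322 0.0000 0.0000 0.0000
42.6421 35.5894 27.0562 16.7317 4.7950 0.0000 0.0000 0.0000 0.0000
45.6954 39.2836 31.5259 22.1397 10.7832 0.0000 0.0000 0.0000 0.0000 0.0000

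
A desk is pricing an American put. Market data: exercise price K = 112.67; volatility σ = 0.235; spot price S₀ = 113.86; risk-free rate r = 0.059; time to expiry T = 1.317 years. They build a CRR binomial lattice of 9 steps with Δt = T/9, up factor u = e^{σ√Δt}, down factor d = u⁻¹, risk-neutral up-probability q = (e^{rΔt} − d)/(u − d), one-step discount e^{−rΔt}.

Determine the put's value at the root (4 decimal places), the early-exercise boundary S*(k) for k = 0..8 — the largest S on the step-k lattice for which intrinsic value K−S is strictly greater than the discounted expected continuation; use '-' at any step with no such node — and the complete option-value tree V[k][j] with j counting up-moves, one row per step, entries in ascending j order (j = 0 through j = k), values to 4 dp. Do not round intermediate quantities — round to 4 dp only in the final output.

params: Δt=0.14633 u=1.09406 d=0.91403 q=0.52570 e^(-rΔt)=0.99140
t_9 payoffs: 61.9709 51.9849 40.0318 25.7244 8.5990 0.0000 0.0000 0.0000 0.0000 0.0000
t_8: node(8,0) S=55.4678 payoff=57.2022 vs cont=56.2336 → 57.2022 [stop]  node(8,1) S=66.3932 payoff=46.2768 vs cont=45.3082 → 46.2768 [stop]  node(8,2) S=79.4705 payoff=33.1995 vs cont=32.2309 → 33.1995 [stop]  node(8,3) S=95.1237 payoff=17.5463 vs cont=16.5777 → 17.5463 [stop]  node(8,4) S=113.8600 payoff=0.0000 vs cont=4.0434 → 4.0434 [wait]  node(8,5) S=136.2868 payoff=0.0000 vs cont=0.0000 → 0.0000 [wait]  node(8,6) S=163.1309 payoff=0.0000 vs cont=0.0000 → 0.0000 [wait]  node(8,7) S=195.2624 payoff=0.0000 vs cont=0.0000 → 0.0000 [wait]  node(8,8) S=233.7229 payoff=0.0000 vs cont=0.0000 → 0.0000 [wait]  ⇒ S*(8)=95.1237
t_7: node(7,0) S=60.6851 payoff=51.9849 vs cont=51.0163 → 51.9849 [stop]  node(7,1) S=72.6382 payoff=40.0318 vs cont=39.0633 → 40.0318 [stop]  node(7,2) S=86.9456 payoff=25.7244 vs cont=24.7559 → 25.7244 [stop]  node(7,3) S=104.0710 payoff=8.5990 vs cont=10.3579 → 10.3579 [wait]  node(7,4) S=124.5697 payoff=0.0000 vs cont=1.9013 → 1.9013 [wait]  node(7,5) S=149.1059 payoff=0.0000 vs cont=0.0000 → 0.0000 [wait]  node(7,6) S=178.4750 payoff=0.0000 vs cont=0.0000 → 0.0000 [wait]  node(7,7) S=213.6289 payoff=0.0000 vs cont=0.0000 → 0.0000 [wait]  ⇒ S*(7)=86.9456
t_6: node(6,0) S=66.3932 payoff=46.2768 vs cont=45.3082 → 46.2768 [stop]  node(6,1) S=79.4705 payoff=33.1995 vs cont=32.2309 → 33.1995 [stop]  node(6,2) S=95.1237 payoff=17.5463 vs cont=17.4945 → 17.5463 [stop]  node(6,3) S=113.8600 payoff=0.0000 vs cont=5.8614 → 5.8614 [wait]  node(6,4) S=136.2868 payoff=0.0000 vs cont=0.8940 → 0.8940 [wait]  node(6,5) S=163.1309 payoff=0.0000 vs cont=0.0000 → 0.0000 [wait]  node(6,6) S=195.2624 payoff=0.0000 vs cont=0.0000 → 0.0000 [wait]  ⇒ S*(6)=95.1237
t_5: node(5,0) S=72.6382 payoff=40.0318 vs cont=39.0633 → 40.0318 [stop]  node(5,1) S=86.9456 payoff=25.7244 vs cont=24.7559 → 25.7244 [stop]  node(5,2) S=104.0710 payoff=8.5990 vs cont=11.3055 → 11.3055 [wait]  node(5,3) S=124.5697 payoff=0.0000 vs cont=3.2221 → 3.2221 [wait]  node(5,4) S=149.1059 payoff=0.0000 vs cont=0.4204 → 0.4204 [wait]  node(5,5) S=178.4750 payoff=0.0000 vs cont=0.0000 → 0.0000 [wait]  ⇒ S*(5)=86.9456
t_4: node(4,0) S=79.4705 payoff=33.1995 vs cont=32.2309 → 33.1995 [stop]  node(4,1) S=95.1237 payoff=17.5463 vs cont=17.9883 → 17.9883 [wait]  node(4,2) S=113.8600 payoff=0.0000 vs cont=6.9953 → 6.9953 [wait]  node(4,3) S=136.2868 payoff=0.0000 vs cont=1.7342 → 1.7342 [wait]  node(4,4) S=163.1309 payoff=0.0000 vs cont=0.1977 → 0.1977 [wait]  ⇒ S*(4)=79.4705
t_3: node(3,0) S=86.9456 payoff=25.7244 vs cont=24.9863 → 25.7244 [stop]  node(3,1) S=104.0710 payoff=8.5990 vs cont=12.1043 → 12.1043 [wait]  node(3,2) S=124.5697 payoff=0.0000 vs cont=4.1932 → 4.1932 [wait]  node(3,3) S=149.1059 payoff=0.0000 vs cont=0.9185 → 0.9185 [wait]  ⇒ S*(3)=86.9456
t_2: node(2,0) S=95.1237 payoff=17.5463 vs cont=18.4047 → 18.4047 [wait]  node(2,1) S=113.8600 payoff=0.0000 vs cont=7.8771 → 7.8771 [wait]  node(2,2) S=136.2868 payoff=0.0000 vs cont=2.4504 → 2.4504 [wait]  ⇒ S*(2)=-
t_1: node(1,0) S=104.0710 payoff=8.5990 vs cont=12.7596 → 12.7596 [wait]  node(1,1) S=124.5697 payoff=0.0000 vs cont=4.9811 → 4.9811 [wait]  ⇒ S*(1)=-
t_0: node(0,0) S=113.8600 payoff=0.0000 vs cont=8.5959 → 8.5959 [wait]  ⇒ S*(0)=-

price = 8.5959
boundary = - - - 86.9456 79.4705 86.9456 95.1237 86.9456 95.1237
tree:
8.5959
12.7596 4.9811
18.4047 7.8771 2.4504
25.7244 12.1043 4.1932 0.9185
33.1995 17.9883 6.9953 1.7342 0.1977
40.0318 25.7244 11.3055 3.2221 0.4204 0.0000
46.2768 33.1995 17.5463 5.8614 0.8940 0.0000 0.0000
51.9849 40.0318 25.7244 10.3579 1.9013 0.0000 0.0000 0.0000
57.2022 46.2768 33.1995 17.5463 4.0434 0.0000 0.0000 0.0000 0.0000
61.9709 51.9849 40.0318 25.7244 8.5990 0.0000 0.0000 0.0000 0.0000 0.0000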